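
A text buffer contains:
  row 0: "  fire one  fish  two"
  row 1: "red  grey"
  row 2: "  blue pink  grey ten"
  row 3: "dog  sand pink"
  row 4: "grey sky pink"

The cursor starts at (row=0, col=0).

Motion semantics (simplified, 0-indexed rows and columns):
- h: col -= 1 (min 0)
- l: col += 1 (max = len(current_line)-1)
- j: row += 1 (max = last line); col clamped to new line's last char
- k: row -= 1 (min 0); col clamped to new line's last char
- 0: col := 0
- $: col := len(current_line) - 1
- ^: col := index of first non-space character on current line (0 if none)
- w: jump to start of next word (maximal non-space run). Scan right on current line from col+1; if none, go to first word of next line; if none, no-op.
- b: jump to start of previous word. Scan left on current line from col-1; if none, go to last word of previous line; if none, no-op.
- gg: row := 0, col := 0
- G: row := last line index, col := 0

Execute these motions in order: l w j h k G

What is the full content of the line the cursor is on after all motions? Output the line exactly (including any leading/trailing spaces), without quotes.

After 1 (l): row=0 col=1 char='_'
After 2 (w): row=0 col=2 char='f'
After 3 (j): row=1 col=2 char='d'
After 4 (h): row=1 col=1 char='e'
After 5 (k): row=0 col=1 char='_'
After 6 (G): row=4 col=0 char='g'

Answer: grey sky pink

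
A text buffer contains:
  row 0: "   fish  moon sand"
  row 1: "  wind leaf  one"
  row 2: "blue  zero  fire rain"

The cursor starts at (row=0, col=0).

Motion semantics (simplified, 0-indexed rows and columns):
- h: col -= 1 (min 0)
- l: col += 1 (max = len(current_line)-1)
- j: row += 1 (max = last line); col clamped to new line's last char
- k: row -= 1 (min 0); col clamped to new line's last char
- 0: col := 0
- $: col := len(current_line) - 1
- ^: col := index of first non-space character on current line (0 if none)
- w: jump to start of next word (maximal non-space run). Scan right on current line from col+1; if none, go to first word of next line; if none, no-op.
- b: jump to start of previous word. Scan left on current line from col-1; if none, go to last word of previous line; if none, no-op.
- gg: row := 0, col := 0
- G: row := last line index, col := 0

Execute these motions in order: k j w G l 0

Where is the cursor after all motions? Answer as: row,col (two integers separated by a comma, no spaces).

After 1 (k): row=0 col=0 char='_'
After 2 (j): row=1 col=0 char='_'
After 3 (w): row=1 col=2 char='w'
After 4 (G): row=2 col=0 char='b'
After 5 (l): row=2 col=1 char='l'
After 6 (0): row=2 col=0 char='b'

Answer: 2,0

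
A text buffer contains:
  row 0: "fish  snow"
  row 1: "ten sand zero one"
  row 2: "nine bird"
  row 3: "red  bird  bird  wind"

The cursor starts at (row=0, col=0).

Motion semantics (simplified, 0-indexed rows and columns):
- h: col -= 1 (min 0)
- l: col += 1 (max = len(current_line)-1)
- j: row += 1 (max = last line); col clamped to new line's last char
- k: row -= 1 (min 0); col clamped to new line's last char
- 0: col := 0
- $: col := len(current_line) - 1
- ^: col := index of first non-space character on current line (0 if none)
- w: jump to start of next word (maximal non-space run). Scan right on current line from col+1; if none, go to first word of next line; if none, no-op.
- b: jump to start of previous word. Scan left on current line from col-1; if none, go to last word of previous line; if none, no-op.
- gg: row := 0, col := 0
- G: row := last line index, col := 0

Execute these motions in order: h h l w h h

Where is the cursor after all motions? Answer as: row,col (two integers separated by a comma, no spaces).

Answer: 0,4

Derivation:
After 1 (h): row=0 col=0 char='f'
After 2 (h): row=0 col=0 char='f'
After 3 (l): row=0 col=1 char='i'
After 4 (w): row=0 col=6 char='s'
After 5 (h): row=0 col=5 char='_'
After 6 (h): row=0 col=4 char='_'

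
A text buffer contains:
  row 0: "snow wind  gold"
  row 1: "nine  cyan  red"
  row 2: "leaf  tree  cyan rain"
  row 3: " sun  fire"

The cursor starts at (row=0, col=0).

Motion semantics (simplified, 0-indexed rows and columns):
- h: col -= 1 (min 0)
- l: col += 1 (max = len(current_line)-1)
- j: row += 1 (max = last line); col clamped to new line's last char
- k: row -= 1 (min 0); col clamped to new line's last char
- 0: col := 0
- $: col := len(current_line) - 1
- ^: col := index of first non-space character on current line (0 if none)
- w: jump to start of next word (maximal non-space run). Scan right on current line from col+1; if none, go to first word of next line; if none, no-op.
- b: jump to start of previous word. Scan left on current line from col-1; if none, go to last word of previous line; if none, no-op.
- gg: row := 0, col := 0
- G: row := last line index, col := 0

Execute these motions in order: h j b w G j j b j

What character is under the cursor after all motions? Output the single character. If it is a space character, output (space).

Answer: e

Derivation:
After 1 (h): row=0 col=0 char='s'
After 2 (j): row=1 col=0 char='n'
After 3 (b): row=0 col=11 char='g'
After 4 (w): row=1 col=0 char='n'
After 5 (G): row=3 col=0 char='_'
After 6 (j): row=3 col=0 char='_'
After 7 (j): row=3 col=0 char='_'
After 8 (b): row=2 col=17 char='r'
After 9 (j): row=3 col=9 char='e'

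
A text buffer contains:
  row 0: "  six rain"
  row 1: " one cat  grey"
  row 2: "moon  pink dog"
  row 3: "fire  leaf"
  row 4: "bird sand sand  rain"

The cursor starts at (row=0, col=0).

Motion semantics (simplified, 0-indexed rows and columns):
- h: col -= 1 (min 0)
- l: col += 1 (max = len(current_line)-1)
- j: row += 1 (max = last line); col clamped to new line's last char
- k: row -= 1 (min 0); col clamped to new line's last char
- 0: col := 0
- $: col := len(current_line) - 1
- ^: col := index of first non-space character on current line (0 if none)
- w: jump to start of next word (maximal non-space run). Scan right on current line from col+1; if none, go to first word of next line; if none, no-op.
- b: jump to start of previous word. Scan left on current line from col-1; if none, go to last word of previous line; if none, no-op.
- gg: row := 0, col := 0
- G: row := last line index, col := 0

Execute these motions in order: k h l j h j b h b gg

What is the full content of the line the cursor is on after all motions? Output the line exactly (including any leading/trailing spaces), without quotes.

Answer:   six rain

Derivation:
After 1 (k): row=0 col=0 char='_'
After 2 (h): row=0 col=0 char='_'
After 3 (l): row=0 col=1 char='_'
After 4 (j): row=1 col=1 char='o'
After 5 (h): row=1 col=0 char='_'
After 6 (j): row=2 col=0 char='m'
After 7 (b): row=1 col=10 char='g'
After 8 (h): row=1 col=9 char='_'
After 9 (b): row=1 col=5 char='c'
After 10 (gg): row=0 col=0 char='_'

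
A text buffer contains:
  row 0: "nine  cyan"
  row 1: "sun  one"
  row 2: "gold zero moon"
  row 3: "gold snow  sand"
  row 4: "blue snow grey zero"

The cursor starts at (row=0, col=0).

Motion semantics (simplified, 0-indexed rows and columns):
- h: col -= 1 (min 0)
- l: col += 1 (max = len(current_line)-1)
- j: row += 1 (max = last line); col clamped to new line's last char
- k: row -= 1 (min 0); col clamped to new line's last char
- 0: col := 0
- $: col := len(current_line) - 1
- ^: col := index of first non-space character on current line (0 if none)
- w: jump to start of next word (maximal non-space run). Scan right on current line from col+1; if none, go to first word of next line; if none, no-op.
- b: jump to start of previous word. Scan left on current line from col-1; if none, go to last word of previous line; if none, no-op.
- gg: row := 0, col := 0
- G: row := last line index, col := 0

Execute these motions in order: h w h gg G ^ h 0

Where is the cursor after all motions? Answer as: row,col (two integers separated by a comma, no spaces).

After 1 (h): row=0 col=0 char='n'
After 2 (w): row=0 col=6 char='c'
After 3 (h): row=0 col=5 char='_'
After 4 (gg): row=0 col=0 char='n'
After 5 (G): row=4 col=0 char='b'
After 6 (^): row=4 col=0 char='b'
After 7 (h): row=4 col=0 char='b'
After 8 (0): row=4 col=0 char='b'

Answer: 4,0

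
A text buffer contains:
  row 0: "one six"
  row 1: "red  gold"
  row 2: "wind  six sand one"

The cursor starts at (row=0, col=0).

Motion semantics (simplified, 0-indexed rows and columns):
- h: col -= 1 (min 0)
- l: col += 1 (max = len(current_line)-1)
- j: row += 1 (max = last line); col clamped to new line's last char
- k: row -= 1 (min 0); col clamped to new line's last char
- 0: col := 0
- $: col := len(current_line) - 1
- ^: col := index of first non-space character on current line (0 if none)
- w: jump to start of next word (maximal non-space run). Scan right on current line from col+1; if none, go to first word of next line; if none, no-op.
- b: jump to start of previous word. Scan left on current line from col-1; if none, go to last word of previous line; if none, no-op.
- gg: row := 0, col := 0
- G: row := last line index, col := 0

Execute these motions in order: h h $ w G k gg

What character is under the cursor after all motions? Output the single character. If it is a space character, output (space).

After 1 (h): row=0 col=0 char='o'
After 2 (h): row=0 col=0 char='o'
After 3 ($): row=0 col=6 char='x'
After 4 (w): row=1 col=0 char='r'
After 5 (G): row=2 col=0 char='w'
After 6 (k): row=1 col=0 char='r'
After 7 (gg): row=0 col=0 char='o'

Answer: o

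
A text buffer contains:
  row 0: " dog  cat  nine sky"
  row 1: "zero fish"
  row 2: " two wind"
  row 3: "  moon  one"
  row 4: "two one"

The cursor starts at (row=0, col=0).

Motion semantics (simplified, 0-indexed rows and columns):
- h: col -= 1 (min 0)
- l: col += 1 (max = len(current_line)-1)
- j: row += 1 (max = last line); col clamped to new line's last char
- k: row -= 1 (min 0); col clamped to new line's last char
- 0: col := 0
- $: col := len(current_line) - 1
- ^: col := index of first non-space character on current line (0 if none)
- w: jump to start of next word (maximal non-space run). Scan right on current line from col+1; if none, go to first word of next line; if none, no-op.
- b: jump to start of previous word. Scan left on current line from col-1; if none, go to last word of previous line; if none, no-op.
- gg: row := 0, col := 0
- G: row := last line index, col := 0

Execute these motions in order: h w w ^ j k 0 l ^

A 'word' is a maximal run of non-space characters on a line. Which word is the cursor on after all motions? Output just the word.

After 1 (h): row=0 col=0 char='_'
After 2 (w): row=0 col=1 char='d'
After 3 (w): row=0 col=6 char='c'
After 4 (^): row=0 col=1 char='d'
After 5 (j): row=1 col=1 char='e'
After 6 (k): row=0 col=1 char='d'
After 7 (0): row=0 col=0 char='_'
After 8 (l): row=0 col=1 char='d'
After 9 (^): row=0 col=1 char='d'

Answer: dog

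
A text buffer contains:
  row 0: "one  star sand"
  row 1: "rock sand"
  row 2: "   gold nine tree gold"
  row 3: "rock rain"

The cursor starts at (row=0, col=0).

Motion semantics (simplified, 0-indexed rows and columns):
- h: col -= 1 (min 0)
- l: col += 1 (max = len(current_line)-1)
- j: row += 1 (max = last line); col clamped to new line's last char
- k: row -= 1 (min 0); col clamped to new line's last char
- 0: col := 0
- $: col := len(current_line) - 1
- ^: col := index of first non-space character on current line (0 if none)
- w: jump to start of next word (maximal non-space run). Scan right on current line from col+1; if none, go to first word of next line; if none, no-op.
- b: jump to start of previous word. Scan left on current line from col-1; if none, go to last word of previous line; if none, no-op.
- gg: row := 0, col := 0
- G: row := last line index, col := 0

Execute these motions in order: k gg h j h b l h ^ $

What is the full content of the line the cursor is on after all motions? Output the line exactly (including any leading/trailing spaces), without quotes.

Answer: one  star sand

Derivation:
After 1 (k): row=0 col=0 char='o'
After 2 (gg): row=0 col=0 char='o'
After 3 (h): row=0 col=0 char='o'
After 4 (j): row=1 col=0 char='r'
After 5 (h): row=1 col=0 char='r'
After 6 (b): row=0 col=10 char='s'
After 7 (l): row=0 col=11 char='a'
After 8 (h): row=0 col=10 char='s'
After 9 (^): row=0 col=0 char='o'
After 10 ($): row=0 col=13 char='d'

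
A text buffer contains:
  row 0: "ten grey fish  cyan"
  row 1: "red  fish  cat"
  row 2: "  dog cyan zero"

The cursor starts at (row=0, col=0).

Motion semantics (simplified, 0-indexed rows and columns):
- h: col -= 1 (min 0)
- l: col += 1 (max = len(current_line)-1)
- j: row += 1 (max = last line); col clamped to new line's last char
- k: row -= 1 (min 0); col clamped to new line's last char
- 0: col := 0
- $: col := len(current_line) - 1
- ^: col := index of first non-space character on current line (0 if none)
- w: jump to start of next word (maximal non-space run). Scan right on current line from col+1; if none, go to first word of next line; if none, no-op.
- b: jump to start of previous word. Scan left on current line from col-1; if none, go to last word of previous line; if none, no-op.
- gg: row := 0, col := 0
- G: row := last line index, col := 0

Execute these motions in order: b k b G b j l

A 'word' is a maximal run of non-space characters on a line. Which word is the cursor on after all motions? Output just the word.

Answer: zero

Derivation:
After 1 (b): row=0 col=0 char='t'
After 2 (k): row=0 col=0 char='t'
After 3 (b): row=0 col=0 char='t'
After 4 (G): row=2 col=0 char='_'
After 5 (b): row=1 col=11 char='c'
After 6 (j): row=2 col=11 char='z'
After 7 (l): row=2 col=12 char='e'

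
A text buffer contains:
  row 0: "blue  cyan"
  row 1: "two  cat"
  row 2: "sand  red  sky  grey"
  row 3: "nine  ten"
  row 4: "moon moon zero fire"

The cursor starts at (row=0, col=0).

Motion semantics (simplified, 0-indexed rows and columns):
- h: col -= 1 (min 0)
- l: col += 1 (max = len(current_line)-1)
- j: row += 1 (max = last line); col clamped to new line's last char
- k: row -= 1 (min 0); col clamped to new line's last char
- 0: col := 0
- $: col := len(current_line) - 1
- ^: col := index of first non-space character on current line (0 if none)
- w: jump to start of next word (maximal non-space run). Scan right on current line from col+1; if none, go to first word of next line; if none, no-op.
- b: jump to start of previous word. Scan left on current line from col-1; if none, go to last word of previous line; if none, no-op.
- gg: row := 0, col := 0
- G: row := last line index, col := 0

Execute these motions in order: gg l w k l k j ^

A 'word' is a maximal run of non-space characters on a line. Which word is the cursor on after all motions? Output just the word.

Answer: two

Derivation:
After 1 (gg): row=0 col=0 char='b'
After 2 (l): row=0 col=1 char='l'
After 3 (w): row=0 col=6 char='c'
After 4 (k): row=0 col=6 char='c'
After 5 (l): row=0 col=7 char='y'
After 6 (k): row=0 col=7 char='y'
After 7 (j): row=1 col=7 char='t'
After 8 (^): row=1 col=0 char='t'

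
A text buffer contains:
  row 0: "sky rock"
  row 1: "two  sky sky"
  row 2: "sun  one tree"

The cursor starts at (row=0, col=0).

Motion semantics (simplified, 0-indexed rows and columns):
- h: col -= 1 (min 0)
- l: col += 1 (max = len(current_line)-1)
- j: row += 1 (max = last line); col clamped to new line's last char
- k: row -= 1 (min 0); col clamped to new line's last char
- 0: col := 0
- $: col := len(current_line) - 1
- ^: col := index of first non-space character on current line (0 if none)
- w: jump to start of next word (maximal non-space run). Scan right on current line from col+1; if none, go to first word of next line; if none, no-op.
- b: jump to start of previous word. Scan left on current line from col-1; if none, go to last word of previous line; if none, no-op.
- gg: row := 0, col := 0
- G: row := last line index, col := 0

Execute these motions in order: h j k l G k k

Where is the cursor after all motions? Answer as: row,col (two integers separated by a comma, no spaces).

After 1 (h): row=0 col=0 char='s'
After 2 (j): row=1 col=0 char='t'
After 3 (k): row=0 col=0 char='s'
After 4 (l): row=0 col=1 char='k'
After 5 (G): row=2 col=0 char='s'
After 6 (k): row=1 col=0 char='t'
After 7 (k): row=0 col=0 char='s'

Answer: 0,0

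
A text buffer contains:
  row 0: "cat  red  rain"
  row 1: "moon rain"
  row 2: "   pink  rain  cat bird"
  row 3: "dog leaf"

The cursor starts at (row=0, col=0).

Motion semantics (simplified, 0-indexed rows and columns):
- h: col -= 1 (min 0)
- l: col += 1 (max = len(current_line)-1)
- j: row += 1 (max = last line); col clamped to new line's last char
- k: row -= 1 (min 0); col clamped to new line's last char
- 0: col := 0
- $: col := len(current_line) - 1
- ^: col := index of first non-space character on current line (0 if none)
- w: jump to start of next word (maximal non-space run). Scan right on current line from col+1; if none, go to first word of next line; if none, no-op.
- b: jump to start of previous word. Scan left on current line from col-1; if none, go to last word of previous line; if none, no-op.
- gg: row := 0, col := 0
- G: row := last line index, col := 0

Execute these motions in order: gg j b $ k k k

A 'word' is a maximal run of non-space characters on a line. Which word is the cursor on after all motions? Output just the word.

Answer: rain

Derivation:
After 1 (gg): row=0 col=0 char='c'
After 2 (j): row=1 col=0 char='m'
After 3 (b): row=0 col=10 char='r'
After 4 ($): row=0 col=13 char='n'
After 5 (k): row=0 col=13 char='n'
After 6 (k): row=0 col=13 char='n'
After 7 (k): row=0 col=13 char='n'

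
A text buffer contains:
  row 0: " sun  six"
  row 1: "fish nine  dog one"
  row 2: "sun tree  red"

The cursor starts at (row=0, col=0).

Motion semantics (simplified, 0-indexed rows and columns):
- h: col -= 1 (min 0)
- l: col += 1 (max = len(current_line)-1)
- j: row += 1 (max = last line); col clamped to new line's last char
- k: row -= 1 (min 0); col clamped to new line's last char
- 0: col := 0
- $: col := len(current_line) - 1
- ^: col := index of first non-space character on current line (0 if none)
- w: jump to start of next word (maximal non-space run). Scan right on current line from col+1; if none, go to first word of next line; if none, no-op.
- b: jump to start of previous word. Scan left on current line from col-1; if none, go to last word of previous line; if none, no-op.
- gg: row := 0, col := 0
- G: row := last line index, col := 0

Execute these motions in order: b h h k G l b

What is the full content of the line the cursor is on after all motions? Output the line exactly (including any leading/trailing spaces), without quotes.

After 1 (b): row=0 col=0 char='_'
After 2 (h): row=0 col=0 char='_'
After 3 (h): row=0 col=0 char='_'
After 4 (k): row=0 col=0 char='_'
After 5 (G): row=2 col=0 char='s'
After 6 (l): row=2 col=1 char='u'
After 7 (b): row=2 col=0 char='s'

Answer: sun tree  red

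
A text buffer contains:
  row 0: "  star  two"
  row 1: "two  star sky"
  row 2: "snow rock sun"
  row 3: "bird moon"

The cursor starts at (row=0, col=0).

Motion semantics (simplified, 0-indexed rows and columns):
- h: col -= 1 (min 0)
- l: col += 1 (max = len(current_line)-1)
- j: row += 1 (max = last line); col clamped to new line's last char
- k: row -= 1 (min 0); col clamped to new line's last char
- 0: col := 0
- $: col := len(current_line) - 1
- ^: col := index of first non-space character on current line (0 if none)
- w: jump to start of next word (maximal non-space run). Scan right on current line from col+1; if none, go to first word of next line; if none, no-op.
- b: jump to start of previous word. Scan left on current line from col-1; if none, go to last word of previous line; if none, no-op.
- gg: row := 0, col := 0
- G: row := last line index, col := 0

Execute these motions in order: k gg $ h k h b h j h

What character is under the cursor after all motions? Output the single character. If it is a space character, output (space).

After 1 (k): row=0 col=0 char='_'
After 2 (gg): row=0 col=0 char='_'
After 3 ($): row=0 col=10 char='o'
After 4 (h): row=0 col=9 char='w'
After 5 (k): row=0 col=9 char='w'
After 6 (h): row=0 col=8 char='t'
After 7 (b): row=0 col=2 char='s'
After 8 (h): row=0 col=1 char='_'
After 9 (j): row=1 col=1 char='w'
After 10 (h): row=1 col=0 char='t'

Answer: t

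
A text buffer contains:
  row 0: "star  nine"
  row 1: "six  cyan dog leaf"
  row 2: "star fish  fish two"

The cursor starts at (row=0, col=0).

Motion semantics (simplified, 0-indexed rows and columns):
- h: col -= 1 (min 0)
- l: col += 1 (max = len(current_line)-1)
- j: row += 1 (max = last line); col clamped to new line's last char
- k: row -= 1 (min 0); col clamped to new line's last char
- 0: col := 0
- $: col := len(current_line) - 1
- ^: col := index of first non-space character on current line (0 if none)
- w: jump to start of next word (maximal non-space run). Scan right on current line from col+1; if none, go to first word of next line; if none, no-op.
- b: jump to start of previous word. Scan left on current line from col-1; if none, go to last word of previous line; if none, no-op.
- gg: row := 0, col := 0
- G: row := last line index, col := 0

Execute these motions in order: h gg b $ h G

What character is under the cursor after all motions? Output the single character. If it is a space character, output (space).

Answer: s

Derivation:
After 1 (h): row=0 col=0 char='s'
After 2 (gg): row=0 col=0 char='s'
After 3 (b): row=0 col=0 char='s'
After 4 ($): row=0 col=9 char='e'
After 5 (h): row=0 col=8 char='n'
After 6 (G): row=2 col=0 char='s'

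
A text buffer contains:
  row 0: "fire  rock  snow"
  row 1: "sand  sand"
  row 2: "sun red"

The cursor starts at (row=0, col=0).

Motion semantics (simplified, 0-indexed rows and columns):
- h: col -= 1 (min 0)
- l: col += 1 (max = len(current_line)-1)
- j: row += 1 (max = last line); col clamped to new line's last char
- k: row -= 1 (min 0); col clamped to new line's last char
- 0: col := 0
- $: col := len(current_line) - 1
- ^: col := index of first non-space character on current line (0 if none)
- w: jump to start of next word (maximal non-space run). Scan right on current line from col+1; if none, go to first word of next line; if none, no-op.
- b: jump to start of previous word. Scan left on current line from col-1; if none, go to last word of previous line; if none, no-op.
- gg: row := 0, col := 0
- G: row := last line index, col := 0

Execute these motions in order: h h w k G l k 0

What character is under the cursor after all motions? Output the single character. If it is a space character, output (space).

Answer: s

Derivation:
After 1 (h): row=0 col=0 char='f'
After 2 (h): row=0 col=0 char='f'
After 3 (w): row=0 col=6 char='r'
After 4 (k): row=0 col=6 char='r'
After 5 (G): row=2 col=0 char='s'
After 6 (l): row=2 col=1 char='u'
After 7 (k): row=1 col=1 char='a'
After 8 (0): row=1 col=0 char='s'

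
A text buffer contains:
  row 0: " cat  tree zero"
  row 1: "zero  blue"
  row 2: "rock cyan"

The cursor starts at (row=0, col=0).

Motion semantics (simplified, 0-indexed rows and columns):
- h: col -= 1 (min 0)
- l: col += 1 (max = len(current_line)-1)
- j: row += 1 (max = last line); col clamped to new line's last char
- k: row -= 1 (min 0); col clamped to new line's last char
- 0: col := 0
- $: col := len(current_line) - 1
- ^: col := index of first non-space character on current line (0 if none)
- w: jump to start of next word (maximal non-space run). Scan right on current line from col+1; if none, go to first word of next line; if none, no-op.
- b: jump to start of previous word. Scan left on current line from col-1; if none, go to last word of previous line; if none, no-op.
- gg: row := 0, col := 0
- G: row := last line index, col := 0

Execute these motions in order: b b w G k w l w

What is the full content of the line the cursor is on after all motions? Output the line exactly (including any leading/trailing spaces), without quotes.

Answer: rock cyan

Derivation:
After 1 (b): row=0 col=0 char='_'
After 2 (b): row=0 col=0 char='_'
After 3 (w): row=0 col=1 char='c'
After 4 (G): row=2 col=0 char='r'
After 5 (k): row=1 col=0 char='z'
After 6 (w): row=1 col=6 char='b'
After 7 (l): row=1 col=7 char='l'
After 8 (w): row=2 col=0 char='r'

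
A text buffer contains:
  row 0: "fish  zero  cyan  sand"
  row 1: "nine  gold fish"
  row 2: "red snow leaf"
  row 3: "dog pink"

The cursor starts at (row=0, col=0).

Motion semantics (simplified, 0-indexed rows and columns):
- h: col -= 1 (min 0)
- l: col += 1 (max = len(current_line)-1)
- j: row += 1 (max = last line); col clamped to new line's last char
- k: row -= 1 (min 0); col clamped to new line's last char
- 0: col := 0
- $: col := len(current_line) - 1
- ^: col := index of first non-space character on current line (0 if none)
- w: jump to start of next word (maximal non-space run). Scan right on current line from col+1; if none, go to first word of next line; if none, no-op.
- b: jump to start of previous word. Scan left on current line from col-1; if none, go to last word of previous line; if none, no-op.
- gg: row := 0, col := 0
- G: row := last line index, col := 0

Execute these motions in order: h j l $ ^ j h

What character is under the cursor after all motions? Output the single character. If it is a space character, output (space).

After 1 (h): row=0 col=0 char='f'
After 2 (j): row=1 col=0 char='n'
After 3 (l): row=1 col=1 char='i'
After 4 ($): row=1 col=14 char='h'
After 5 (^): row=1 col=0 char='n'
After 6 (j): row=2 col=0 char='r'
After 7 (h): row=2 col=0 char='r'

Answer: r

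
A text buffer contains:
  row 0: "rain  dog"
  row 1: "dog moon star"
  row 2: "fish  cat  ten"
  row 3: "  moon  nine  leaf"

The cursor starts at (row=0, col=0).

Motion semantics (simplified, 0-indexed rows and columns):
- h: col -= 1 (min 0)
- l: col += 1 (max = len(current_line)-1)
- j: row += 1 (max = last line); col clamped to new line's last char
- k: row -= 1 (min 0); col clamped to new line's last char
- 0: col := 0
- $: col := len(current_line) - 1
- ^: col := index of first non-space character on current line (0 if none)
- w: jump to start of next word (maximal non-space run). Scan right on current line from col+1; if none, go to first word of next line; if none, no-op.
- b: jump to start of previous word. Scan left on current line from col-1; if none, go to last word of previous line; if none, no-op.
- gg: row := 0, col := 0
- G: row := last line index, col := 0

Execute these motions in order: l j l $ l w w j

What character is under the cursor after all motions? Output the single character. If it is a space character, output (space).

Answer: (space)

Derivation:
After 1 (l): row=0 col=1 char='a'
After 2 (j): row=1 col=1 char='o'
After 3 (l): row=1 col=2 char='g'
After 4 ($): row=1 col=12 char='r'
After 5 (l): row=1 col=12 char='r'
After 6 (w): row=2 col=0 char='f'
After 7 (w): row=2 col=6 char='c'
After 8 (j): row=3 col=6 char='_'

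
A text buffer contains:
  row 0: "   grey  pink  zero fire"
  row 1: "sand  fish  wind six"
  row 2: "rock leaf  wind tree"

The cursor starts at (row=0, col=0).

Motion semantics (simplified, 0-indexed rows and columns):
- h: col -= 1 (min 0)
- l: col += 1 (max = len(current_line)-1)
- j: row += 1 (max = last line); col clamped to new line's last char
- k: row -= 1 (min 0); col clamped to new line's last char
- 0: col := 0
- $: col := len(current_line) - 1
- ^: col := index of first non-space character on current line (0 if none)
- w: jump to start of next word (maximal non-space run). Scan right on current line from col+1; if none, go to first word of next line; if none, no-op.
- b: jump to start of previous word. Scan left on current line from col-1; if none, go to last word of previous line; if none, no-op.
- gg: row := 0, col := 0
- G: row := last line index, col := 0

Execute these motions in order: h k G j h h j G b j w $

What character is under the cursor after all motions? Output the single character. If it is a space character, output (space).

Answer: e

Derivation:
After 1 (h): row=0 col=0 char='_'
After 2 (k): row=0 col=0 char='_'
After 3 (G): row=2 col=0 char='r'
After 4 (j): row=2 col=0 char='r'
After 5 (h): row=2 col=0 char='r'
After 6 (h): row=2 col=0 char='r'
After 7 (j): row=2 col=0 char='r'
After 8 (G): row=2 col=0 char='r'
After 9 (b): row=1 col=17 char='s'
After 10 (j): row=2 col=17 char='r'
After 11 (w): row=2 col=17 char='r'
After 12 ($): row=2 col=19 char='e'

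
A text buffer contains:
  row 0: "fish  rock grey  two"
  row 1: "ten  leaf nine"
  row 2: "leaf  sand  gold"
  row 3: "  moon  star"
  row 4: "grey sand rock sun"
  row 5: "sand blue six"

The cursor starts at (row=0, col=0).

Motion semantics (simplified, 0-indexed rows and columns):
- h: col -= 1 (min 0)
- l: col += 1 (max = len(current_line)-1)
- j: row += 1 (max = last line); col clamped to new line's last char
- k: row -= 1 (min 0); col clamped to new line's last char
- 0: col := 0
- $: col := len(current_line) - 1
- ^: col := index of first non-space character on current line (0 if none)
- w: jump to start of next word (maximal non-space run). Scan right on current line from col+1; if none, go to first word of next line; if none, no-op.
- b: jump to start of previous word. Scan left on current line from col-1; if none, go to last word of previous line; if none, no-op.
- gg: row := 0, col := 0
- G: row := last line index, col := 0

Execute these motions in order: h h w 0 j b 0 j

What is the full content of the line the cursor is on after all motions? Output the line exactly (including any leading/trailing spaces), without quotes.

After 1 (h): row=0 col=0 char='f'
After 2 (h): row=0 col=0 char='f'
After 3 (w): row=0 col=6 char='r'
After 4 (0): row=0 col=0 char='f'
After 5 (j): row=1 col=0 char='t'
After 6 (b): row=0 col=17 char='t'
After 7 (0): row=0 col=0 char='f'
After 8 (j): row=1 col=0 char='t'

Answer: ten  leaf nine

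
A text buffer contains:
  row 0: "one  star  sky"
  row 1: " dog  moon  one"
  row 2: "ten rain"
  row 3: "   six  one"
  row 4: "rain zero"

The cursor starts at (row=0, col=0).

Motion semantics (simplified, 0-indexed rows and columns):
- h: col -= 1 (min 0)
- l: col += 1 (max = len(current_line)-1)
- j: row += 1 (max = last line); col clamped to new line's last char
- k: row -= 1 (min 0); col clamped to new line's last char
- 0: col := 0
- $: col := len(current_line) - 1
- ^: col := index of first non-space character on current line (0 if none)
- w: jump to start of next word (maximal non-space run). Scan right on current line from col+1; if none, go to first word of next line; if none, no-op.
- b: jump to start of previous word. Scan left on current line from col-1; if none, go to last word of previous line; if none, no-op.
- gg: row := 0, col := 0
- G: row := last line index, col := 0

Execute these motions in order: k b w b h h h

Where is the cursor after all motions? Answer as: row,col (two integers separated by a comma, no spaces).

After 1 (k): row=0 col=0 char='o'
After 2 (b): row=0 col=0 char='o'
After 3 (w): row=0 col=5 char='s'
After 4 (b): row=0 col=0 char='o'
After 5 (h): row=0 col=0 char='o'
After 6 (h): row=0 col=0 char='o'
After 7 (h): row=0 col=0 char='o'

Answer: 0,0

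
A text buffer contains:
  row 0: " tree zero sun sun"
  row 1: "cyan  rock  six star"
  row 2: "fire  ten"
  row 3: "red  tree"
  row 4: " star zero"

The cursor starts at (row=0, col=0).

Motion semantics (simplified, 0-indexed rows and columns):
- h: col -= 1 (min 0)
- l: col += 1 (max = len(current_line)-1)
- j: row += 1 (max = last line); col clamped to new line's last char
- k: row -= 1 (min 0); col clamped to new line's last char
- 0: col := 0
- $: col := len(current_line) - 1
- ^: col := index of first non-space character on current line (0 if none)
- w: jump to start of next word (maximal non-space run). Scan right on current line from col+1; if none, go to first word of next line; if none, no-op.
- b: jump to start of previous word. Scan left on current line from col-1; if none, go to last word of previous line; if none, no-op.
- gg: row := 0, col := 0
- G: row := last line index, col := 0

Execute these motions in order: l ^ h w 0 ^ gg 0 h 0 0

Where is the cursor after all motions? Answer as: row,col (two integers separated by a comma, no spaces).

Answer: 0,0

Derivation:
After 1 (l): row=0 col=1 char='t'
After 2 (^): row=0 col=1 char='t'
After 3 (h): row=0 col=0 char='_'
After 4 (w): row=0 col=1 char='t'
After 5 (0): row=0 col=0 char='_'
After 6 (^): row=0 col=1 char='t'
After 7 (gg): row=0 col=0 char='_'
After 8 (0): row=0 col=0 char='_'
After 9 (h): row=0 col=0 char='_'
After 10 (0): row=0 col=0 char='_'
After 11 (0): row=0 col=0 char='_'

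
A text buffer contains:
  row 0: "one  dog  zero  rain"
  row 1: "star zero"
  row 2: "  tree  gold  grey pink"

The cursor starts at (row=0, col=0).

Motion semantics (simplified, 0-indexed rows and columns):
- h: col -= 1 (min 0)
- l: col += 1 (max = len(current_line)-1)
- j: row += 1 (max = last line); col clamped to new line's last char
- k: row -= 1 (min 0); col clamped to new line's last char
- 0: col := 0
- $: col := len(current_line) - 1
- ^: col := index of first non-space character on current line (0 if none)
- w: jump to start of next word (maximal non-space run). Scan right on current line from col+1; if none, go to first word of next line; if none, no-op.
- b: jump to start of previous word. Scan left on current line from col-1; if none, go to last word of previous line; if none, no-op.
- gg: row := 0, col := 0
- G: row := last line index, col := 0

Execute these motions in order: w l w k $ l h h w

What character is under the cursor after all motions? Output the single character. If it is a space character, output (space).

Answer: s

Derivation:
After 1 (w): row=0 col=5 char='d'
After 2 (l): row=0 col=6 char='o'
After 3 (w): row=0 col=10 char='z'
After 4 (k): row=0 col=10 char='z'
After 5 ($): row=0 col=19 char='n'
After 6 (l): row=0 col=19 char='n'
After 7 (h): row=0 col=18 char='i'
After 8 (h): row=0 col=17 char='a'
After 9 (w): row=1 col=0 char='s'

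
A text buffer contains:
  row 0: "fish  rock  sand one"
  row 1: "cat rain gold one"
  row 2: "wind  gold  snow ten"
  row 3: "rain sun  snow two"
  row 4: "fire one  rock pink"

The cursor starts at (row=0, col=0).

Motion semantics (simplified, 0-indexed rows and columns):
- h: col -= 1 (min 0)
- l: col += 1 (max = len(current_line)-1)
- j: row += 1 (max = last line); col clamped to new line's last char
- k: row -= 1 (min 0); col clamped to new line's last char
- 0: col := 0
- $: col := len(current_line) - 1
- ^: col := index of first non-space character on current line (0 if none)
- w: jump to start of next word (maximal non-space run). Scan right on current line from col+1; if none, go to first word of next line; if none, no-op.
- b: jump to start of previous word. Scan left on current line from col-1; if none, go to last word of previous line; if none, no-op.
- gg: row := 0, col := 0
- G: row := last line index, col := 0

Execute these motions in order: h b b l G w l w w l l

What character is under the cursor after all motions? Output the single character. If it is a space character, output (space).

Answer: n

Derivation:
After 1 (h): row=0 col=0 char='f'
After 2 (b): row=0 col=0 char='f'
After 3 (b): row=0 col=0 char='f'
After 4 (l): row=0 col=1 char='i'
After 5 (G): row=4 col=0 char='f'
After 6 (w): row=4 col=5 char='o'
After 7 (l): row=4 col=6 char='n'
After 8 (w): row=4 col=10 char='r'
After 9 (w): row=4 col=15 char='p'
After 10 (l): row=4 col=16 char='i'
After 11 (l): row=4 col=17 char='n'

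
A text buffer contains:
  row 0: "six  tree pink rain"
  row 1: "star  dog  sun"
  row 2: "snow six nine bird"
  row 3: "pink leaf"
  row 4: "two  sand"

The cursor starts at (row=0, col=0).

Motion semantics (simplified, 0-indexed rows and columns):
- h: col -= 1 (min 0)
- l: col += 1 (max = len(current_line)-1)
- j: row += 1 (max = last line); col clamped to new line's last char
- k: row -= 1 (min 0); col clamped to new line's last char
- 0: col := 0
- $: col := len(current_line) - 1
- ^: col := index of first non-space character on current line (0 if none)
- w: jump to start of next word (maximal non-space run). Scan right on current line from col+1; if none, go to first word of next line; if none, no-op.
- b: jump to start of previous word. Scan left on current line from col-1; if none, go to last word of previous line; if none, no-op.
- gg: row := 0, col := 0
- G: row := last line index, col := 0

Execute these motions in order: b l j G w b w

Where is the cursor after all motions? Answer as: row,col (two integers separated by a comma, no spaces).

After 1 (b): row=0 col=0 char='s'
After 2 (l): row=0 col=1 char='i'
After 3 (j): row=1 col=1 char='t'
After 4 (G): row=4 col=0 char='t'
After 5 (w): row=4 col=5 char='s'
After 6 (b): row=4 col=0 char='t'
After 7 (w): row=4 col=5 char='s'

Answer: 4,5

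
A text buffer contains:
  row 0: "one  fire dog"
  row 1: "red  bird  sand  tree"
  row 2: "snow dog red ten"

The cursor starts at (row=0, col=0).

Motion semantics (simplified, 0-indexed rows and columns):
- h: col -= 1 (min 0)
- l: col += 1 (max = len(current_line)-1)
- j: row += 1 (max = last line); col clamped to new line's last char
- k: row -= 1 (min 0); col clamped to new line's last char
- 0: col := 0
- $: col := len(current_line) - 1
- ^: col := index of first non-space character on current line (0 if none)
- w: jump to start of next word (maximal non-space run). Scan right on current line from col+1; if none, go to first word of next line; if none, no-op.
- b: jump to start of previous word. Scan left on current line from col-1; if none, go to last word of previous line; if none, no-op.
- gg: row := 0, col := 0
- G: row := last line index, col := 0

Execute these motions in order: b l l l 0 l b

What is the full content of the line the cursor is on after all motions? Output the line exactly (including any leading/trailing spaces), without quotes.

Answer: one  fire dog

Derivation:
After 1 (b): row=0 col=0 char='o'
After 2 (l): row=0 col=1 char='n'
After 3 (l): row=0 col=2 char='e'
After 4 (l): row=0 col=3 char='_'
After 5 (0): row=0 col=0 char='o'
After 6 (l): row=0 col=1 char='n'
After 7 (b): row=0 col=0 char='o'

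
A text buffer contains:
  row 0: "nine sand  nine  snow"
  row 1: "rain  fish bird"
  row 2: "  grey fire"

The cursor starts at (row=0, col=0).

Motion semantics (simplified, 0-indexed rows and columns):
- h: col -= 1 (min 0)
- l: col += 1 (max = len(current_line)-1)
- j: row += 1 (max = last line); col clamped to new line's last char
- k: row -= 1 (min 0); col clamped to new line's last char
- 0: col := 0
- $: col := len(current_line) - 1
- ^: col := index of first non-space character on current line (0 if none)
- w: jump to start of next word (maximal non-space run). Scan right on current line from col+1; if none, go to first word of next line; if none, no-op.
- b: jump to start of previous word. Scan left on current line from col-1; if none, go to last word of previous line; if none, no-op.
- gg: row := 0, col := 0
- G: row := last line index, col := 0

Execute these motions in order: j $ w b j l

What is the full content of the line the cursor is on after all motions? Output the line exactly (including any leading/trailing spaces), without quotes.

Answer:   grey fire

Derivation:
After 1 (j): row=1 col=0 char='r'
After 2 ($): row=1 col=14 char='d'
After 3 (w): row=2 col=2 char='g'
After 4 (b): row=1 col=11 char='b'
After 5 (j): row=2 col=10 char='e'
After 6 (l): row=2 col=10 char='e'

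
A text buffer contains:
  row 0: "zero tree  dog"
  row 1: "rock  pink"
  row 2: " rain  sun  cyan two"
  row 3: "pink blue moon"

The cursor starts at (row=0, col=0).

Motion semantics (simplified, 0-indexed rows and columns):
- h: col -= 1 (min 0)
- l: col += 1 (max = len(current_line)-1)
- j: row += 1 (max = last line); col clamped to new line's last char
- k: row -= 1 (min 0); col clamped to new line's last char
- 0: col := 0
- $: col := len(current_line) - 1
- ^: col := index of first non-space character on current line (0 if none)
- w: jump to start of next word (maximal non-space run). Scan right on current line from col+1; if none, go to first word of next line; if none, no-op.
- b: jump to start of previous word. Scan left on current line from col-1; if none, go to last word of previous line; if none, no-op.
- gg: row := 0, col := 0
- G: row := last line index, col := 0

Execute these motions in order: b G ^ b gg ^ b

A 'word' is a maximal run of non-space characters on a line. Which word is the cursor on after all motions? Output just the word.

After 1 (b): row=0 col=0 char='z'
After 2 (G): row=3 col=0 char='p'
After 3 (^): row=3 col=0 char='p'
After 4 (b): row=2 col=17 char='t'
After 5 (gg): row=0 col=0 char='z'
After 6 (^): row=0 col=0 char='z'
After 7 (b): row=0 col=0 char='z'

Answer: zero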